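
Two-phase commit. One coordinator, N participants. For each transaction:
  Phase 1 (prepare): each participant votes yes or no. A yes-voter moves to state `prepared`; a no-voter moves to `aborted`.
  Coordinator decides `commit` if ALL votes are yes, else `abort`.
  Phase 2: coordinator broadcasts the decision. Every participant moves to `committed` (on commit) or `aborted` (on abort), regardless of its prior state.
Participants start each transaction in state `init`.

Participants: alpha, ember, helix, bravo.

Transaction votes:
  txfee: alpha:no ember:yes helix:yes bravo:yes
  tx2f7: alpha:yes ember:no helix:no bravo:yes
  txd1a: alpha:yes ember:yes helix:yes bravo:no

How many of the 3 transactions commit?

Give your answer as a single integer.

Answer: 0

Derivation:
txfee: no from alpha -> abort (commits=0)
tx2f7: no from ember, helix -> abort (commits=0)
txd1a: no from bravo -> abort (commits=0)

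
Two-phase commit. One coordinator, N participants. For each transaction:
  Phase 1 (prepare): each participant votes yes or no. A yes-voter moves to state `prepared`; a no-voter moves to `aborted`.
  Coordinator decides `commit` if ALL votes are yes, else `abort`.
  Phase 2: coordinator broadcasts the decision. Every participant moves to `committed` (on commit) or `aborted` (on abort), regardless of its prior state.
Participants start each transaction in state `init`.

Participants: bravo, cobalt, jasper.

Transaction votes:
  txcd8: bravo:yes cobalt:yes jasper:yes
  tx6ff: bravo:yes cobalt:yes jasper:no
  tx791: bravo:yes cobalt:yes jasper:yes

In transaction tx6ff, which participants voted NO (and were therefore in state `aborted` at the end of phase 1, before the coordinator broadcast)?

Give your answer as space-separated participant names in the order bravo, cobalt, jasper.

Txn tx6ff phase 1: bravo yes -> prepared; cobalt yes -> prepared; jasper no -> aborted

Answer: jasper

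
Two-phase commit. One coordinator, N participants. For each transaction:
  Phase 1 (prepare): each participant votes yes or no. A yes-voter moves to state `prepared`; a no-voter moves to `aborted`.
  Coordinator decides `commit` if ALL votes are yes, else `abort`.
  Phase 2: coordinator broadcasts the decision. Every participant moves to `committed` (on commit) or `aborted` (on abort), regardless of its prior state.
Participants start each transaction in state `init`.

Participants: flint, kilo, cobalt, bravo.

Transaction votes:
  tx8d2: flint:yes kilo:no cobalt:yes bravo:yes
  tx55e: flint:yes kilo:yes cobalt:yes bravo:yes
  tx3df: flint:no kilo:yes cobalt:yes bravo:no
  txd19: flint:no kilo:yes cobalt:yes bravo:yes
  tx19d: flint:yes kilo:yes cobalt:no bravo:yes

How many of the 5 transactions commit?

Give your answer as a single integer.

Answer: 1

Derivation:
tx8d2: no from kilo -> abort (commits=0)
tx55e: all yes -> commit (commits=1)
tx3df: no from flint, bravo -> abort (commits=1)
txd19: no from flint -> abort (commits=1)
tx19d: no from cobalt -> abort (commits=1)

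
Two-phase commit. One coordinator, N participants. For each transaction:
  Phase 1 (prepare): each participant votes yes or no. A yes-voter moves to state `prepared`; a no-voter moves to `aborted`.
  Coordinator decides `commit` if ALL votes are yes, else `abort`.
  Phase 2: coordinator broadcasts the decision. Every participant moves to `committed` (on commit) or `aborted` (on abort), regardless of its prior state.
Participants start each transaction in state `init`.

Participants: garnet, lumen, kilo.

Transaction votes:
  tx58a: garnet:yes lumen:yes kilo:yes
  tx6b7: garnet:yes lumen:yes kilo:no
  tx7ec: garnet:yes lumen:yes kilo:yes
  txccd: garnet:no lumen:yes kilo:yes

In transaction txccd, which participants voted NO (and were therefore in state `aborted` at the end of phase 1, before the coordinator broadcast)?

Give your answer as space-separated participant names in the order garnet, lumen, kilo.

Txn txccd phase 1: garnet no -> aborted; lumen yes -> prepared; kilo yes -> prepared

Answer: garnet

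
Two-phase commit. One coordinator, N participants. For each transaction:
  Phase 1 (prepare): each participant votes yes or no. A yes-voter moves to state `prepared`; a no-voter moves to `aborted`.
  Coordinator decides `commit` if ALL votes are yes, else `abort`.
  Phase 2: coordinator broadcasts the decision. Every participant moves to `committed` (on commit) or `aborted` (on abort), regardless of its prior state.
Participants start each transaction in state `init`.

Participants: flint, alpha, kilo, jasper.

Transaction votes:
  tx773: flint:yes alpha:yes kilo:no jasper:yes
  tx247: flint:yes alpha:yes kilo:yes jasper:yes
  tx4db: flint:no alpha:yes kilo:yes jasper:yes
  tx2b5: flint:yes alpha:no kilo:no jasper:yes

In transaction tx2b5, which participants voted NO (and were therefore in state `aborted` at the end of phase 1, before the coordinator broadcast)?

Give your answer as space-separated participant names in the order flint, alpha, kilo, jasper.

Txn tx2b5 phase 1: flint yes -> prepared; alpha no -> aborted; kilo no -> aborted; jasper yes -> prepared

Answer: alpha kilo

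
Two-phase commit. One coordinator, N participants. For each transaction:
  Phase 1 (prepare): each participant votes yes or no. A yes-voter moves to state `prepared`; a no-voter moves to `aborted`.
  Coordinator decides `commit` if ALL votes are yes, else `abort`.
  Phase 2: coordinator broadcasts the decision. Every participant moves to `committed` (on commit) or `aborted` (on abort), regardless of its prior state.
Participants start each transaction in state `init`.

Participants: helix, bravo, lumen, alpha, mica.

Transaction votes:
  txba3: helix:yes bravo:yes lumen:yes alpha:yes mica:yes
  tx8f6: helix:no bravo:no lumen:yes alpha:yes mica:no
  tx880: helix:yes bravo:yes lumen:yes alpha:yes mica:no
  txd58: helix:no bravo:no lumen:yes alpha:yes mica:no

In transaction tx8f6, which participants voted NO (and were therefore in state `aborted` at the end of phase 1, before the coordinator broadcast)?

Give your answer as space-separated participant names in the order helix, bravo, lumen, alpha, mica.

Answer: helix bravo mica

Derivation:
Txn tx8f6 phase 1: helix no -> aborted; bravo no -> aborted; lumen yes -> prepared; alpha yes -> prepared; mica no -> aborted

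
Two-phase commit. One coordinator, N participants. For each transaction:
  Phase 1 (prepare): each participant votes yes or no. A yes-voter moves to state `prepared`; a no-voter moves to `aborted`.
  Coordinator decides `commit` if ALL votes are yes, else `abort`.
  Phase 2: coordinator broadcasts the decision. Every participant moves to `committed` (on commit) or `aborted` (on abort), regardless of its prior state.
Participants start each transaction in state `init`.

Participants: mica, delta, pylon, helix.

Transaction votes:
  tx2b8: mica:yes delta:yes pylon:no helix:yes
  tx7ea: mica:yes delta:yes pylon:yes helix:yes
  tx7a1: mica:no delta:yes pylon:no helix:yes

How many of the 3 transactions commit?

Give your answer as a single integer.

Answer: 1

Derivation:
tx2b8: no from pylon -> abort (commits=0)
tx7ea: all yes -> commit (commits=1)
tx7a1: no from mica, pylon -> abort (commits=1)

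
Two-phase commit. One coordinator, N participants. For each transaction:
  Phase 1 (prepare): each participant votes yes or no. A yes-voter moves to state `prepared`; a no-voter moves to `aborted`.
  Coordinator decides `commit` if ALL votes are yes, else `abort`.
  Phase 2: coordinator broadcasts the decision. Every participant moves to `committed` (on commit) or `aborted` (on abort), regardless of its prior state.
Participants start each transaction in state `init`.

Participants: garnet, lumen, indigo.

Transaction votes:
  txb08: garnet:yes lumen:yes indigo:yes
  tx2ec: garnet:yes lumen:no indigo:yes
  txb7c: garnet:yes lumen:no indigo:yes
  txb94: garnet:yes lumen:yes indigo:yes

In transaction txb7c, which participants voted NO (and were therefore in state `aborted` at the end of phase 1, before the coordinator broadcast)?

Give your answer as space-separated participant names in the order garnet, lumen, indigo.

Answer: lumen

Derivation:
Txn txb7c phase 1: garnet yes -> prepared; lumen no -> aborted; indigo yes -> prepared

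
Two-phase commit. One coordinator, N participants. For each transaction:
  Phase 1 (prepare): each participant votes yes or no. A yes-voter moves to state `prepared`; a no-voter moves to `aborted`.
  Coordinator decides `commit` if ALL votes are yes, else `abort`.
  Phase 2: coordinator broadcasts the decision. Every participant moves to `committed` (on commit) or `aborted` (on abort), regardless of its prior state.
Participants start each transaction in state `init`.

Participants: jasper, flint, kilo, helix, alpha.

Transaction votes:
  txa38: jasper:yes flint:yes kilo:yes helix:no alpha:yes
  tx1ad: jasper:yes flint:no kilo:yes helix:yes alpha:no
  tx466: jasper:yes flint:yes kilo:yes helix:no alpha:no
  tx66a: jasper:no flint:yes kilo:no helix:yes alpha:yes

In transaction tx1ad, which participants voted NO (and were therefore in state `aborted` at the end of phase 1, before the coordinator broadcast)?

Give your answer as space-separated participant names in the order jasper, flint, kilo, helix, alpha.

Answer: flint alpha

Derivation:
Txn tx1ad phase 1: jasper yes -> prepared; flint no -> aborted; kilo yes -> prepared; helix yes -> prepared; alpha no -> aborted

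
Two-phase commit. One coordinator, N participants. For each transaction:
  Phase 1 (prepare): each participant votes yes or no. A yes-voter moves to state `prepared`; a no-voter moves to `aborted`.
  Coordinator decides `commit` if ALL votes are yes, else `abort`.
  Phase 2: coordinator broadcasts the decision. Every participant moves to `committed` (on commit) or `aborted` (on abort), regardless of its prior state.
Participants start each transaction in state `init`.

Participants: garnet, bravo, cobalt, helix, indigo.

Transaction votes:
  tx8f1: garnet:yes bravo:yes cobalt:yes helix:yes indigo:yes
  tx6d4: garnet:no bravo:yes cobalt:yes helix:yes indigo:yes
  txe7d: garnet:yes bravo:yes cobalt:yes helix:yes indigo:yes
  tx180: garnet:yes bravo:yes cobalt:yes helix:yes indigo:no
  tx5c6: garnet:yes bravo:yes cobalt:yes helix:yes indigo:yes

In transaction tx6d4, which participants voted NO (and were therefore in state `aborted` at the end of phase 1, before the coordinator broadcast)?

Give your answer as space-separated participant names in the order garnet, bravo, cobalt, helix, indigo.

Answer: garnet

Derivation:
Txn tx6d4 phase 1: garnet no -> aborted; bravo yes -> prepared; cobalt yes -> prepared; helix yes -> prepared; indigo yes -> prepared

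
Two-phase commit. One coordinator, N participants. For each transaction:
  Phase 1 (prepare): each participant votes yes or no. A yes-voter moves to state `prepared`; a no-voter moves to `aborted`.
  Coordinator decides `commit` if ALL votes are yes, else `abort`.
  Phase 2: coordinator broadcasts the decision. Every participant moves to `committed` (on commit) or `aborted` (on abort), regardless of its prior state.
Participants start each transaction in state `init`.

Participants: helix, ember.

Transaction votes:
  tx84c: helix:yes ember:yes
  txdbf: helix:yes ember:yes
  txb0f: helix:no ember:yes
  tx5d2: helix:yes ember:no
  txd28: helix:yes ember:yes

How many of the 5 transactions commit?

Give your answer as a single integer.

Answer: 3

Derivation:
tx84c: all yes -> commit (commits=1)
txdbf: all yes -> commit (commits=2)
txb0f: no from helix -> abort (commits=2)
tx5d2: no from ember -> abort (commits=2)
txd28: all yes -> commit (commits=3)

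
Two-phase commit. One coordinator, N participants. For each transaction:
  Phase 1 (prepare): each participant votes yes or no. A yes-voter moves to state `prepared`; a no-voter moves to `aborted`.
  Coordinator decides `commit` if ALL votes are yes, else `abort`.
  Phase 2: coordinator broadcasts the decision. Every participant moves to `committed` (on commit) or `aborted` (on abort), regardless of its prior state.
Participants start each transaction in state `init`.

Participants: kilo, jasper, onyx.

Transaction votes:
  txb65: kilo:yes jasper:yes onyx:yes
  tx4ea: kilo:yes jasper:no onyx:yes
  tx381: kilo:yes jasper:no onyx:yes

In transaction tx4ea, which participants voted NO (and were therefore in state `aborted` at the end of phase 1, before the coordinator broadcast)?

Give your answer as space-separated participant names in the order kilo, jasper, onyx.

Answer: jasper

Derivation:
Txn tx4ea phase 1: kilo yes -> prepared; jasper no -> aborted; onyx yes -> prepared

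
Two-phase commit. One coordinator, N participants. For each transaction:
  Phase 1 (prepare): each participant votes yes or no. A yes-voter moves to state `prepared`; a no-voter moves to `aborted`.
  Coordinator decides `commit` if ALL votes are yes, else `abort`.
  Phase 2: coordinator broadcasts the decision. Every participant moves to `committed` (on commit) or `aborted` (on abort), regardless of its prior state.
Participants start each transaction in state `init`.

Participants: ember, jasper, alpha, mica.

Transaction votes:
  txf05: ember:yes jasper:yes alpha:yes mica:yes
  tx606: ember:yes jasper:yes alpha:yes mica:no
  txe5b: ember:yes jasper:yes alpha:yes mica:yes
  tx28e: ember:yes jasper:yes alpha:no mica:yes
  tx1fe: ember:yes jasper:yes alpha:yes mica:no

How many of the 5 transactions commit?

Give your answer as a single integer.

txf05: all yes -> commit (commits=1)
tx606: no from mica -> abort (commits=1)
txe5b: all yes -> commit (commits=2)
tx28e: no from alpha -> abort (commits=2)
tx1fe: no from mica -> abort (commits=2)

Answer: 2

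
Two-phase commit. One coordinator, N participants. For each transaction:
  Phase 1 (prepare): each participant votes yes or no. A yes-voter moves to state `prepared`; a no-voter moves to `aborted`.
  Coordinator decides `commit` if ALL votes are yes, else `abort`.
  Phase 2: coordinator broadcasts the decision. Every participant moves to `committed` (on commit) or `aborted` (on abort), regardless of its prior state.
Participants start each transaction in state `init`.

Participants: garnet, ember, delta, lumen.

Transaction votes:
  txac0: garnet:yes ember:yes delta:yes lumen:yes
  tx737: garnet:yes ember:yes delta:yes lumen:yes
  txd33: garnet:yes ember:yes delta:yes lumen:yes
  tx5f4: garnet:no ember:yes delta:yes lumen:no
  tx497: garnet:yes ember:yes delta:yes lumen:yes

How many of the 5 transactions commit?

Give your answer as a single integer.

txac0: all yes -> commit (commits=1)
tx737: all yes -> commit (commits=2)
txd33: all yes -> commit (commits=3)
tx5f4: no from garnet, lumen -> abort (commits=3)
tx497: all yes -> commit (commits=4)

Answer: 4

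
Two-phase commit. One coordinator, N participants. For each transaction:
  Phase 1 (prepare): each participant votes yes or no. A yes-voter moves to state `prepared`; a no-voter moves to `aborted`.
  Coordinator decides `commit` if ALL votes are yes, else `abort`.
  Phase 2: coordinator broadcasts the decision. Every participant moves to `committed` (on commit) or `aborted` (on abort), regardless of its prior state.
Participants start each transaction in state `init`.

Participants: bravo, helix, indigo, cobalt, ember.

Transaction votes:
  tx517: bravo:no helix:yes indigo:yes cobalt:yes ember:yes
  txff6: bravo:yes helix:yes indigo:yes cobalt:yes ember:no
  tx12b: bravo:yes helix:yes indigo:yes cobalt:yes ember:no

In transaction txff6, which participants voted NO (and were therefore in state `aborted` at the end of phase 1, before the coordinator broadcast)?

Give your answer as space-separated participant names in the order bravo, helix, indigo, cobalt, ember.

Txn txff6 phase 1: bravo yes -> prepared; helix yes -> prepared; indigo yes -> prepared; cobalt yes -> prepared; ember no -> aborted

Answer: ember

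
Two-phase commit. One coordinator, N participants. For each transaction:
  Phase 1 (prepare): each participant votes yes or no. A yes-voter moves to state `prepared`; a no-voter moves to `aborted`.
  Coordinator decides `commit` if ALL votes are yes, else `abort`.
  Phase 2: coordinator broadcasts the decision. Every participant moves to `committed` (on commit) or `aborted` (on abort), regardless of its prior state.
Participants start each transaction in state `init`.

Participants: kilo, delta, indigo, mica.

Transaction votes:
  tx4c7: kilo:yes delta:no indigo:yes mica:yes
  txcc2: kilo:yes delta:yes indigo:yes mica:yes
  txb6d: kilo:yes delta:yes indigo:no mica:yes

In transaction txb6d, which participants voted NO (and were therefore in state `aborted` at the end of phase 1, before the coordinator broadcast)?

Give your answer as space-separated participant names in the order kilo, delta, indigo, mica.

Answer: indigo

Derivation:
Txn txb6d phase 1: kilo yes -> prepared; delta yes -> prepared; indigo no -> aborted; mica yes -> prepared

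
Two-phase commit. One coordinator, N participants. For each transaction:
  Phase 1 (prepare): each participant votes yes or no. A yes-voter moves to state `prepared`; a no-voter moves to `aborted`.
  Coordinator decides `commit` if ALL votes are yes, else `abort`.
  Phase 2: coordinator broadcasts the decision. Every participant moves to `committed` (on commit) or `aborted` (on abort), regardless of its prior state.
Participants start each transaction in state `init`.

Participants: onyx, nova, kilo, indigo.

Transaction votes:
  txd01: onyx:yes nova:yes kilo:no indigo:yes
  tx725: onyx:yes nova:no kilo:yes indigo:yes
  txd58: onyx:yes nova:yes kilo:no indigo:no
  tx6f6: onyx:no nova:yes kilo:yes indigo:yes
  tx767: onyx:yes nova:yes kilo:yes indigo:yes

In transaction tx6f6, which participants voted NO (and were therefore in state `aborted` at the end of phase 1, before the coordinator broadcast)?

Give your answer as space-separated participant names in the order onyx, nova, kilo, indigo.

Txn tx6f6 phase 1: onyx no -> aborted; nova yes -> prepared; kilo yes -> prepared; indigo yes -> prepared

Answer: onyx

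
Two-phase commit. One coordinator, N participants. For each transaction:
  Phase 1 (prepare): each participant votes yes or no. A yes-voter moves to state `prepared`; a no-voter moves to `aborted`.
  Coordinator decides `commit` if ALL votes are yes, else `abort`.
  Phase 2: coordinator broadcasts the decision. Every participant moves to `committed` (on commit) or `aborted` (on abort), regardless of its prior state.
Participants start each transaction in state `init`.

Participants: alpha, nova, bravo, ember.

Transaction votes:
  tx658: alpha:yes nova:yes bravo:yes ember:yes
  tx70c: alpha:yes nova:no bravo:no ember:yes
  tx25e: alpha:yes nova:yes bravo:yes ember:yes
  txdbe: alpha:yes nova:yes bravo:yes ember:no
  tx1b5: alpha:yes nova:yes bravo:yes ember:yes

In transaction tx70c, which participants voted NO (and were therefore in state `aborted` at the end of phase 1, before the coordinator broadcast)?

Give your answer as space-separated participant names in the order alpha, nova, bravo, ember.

Txn tx70c phase 1: alpha yes -> prepared; nova no -> aborted; bravo no -> aborted; ember yes -> prepared

Answer: nova bravo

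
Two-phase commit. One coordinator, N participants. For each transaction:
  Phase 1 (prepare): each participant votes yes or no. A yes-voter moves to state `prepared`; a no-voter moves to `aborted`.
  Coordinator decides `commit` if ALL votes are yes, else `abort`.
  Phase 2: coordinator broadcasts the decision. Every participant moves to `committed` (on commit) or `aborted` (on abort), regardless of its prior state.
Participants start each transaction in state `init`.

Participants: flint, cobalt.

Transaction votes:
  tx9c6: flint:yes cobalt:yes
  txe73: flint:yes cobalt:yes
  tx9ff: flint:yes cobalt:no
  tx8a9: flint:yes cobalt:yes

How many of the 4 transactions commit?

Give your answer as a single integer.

tx9c6: all yes -> commit (commits=1)
txe73: all yes -> commit (commits=2)
tx9ff: no from cobalt -> abort (commits=2)
tx8a9: all yes -> commit (commits=3)

Answer: 3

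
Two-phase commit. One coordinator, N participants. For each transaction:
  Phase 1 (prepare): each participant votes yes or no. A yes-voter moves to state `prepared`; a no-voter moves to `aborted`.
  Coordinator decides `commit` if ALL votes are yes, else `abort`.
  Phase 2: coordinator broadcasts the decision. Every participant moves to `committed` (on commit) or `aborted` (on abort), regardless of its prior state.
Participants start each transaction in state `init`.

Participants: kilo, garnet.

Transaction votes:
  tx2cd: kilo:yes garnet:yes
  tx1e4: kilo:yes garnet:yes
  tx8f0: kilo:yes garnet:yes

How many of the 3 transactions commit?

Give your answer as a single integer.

tx2cd: all yes -> commit (commits=1)
tx1e4: all yes -> commit (commits=2)
tx8f0: all yes -> commit (commits=3)

Answer: 3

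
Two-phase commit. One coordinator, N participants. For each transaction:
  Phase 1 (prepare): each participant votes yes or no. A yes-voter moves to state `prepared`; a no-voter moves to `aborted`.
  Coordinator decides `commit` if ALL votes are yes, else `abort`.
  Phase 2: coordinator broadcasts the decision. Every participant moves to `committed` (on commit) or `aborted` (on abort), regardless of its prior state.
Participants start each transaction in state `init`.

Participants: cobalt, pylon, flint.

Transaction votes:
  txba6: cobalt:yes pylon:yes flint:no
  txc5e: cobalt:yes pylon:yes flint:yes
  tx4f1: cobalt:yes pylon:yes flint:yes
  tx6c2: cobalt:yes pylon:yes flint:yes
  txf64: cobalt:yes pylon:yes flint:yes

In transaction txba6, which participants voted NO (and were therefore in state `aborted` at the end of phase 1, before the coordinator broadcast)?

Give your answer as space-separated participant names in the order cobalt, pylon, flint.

Txn txba6 phase 1: cobalt yes -> prepared; pylon yes -> prepared; flint no -> aborted

Answer: flint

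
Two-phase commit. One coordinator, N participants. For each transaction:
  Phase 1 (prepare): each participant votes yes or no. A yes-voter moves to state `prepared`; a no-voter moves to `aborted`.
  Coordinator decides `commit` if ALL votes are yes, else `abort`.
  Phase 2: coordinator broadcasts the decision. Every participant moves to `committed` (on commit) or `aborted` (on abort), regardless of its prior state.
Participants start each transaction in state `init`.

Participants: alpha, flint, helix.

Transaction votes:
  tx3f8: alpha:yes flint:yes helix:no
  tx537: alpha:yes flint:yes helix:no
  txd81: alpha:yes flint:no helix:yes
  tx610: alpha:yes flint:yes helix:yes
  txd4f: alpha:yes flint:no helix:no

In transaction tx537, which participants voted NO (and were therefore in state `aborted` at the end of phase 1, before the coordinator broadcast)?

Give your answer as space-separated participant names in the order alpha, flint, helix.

Answer: helix

Derivation:
Txn tx537 phase 1: alpha yes -> prepared; flint yes -> prepared; helix no -> aborted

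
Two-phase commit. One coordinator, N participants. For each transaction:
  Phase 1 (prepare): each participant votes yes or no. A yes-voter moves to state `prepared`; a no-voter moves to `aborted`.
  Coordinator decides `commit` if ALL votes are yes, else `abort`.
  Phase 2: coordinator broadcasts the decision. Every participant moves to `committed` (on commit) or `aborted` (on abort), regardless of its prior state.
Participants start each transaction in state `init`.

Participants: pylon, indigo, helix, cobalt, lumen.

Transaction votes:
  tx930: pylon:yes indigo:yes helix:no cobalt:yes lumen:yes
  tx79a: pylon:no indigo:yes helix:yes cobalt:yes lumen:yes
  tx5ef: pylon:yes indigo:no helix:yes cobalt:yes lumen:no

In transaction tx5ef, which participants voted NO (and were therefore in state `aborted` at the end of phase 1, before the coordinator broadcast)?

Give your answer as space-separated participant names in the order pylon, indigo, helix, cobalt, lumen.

Txn tx5ef phase 1: pylon yes -> prepared; indigo no -> aborted; helix yes -> prepared; cobalt yes -> prepared; lumen no -> aborted

Answer: indigo lumen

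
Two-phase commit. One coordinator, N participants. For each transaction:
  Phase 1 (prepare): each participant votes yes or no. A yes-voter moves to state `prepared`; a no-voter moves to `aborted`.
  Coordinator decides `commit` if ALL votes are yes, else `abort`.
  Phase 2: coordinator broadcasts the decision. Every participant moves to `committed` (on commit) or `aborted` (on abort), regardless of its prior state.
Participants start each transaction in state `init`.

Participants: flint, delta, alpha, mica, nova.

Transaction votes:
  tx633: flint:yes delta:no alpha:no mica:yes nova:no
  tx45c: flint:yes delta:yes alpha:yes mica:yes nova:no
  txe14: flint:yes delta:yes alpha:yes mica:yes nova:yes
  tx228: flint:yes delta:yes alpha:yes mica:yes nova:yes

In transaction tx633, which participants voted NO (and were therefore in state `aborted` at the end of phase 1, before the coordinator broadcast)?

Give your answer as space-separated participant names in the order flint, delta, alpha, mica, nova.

Answer: delta alpha nova

Derivation:
Txn tx633 phase 1: flint yes -> prepared; delta no -> aborted; alpha no -> aborted; mica yes -> prepared; nova no -> aborted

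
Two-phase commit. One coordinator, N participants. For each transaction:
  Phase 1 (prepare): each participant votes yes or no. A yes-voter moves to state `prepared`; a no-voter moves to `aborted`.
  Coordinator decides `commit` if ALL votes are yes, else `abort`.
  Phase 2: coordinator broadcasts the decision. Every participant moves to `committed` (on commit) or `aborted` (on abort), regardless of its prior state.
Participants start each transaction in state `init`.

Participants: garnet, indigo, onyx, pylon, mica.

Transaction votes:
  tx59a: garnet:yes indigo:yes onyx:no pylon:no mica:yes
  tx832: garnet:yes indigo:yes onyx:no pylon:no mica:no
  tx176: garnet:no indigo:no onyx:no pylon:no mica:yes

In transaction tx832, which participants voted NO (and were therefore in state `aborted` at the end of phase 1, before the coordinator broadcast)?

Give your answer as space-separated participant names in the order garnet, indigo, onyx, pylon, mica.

Txn tx832 phase 1: garnet yes -> prepared; indigo yes -> prepared; onyx no -> aborted; pylon no -> aborted; mica no -> aborted

Answer: onyx pylon mica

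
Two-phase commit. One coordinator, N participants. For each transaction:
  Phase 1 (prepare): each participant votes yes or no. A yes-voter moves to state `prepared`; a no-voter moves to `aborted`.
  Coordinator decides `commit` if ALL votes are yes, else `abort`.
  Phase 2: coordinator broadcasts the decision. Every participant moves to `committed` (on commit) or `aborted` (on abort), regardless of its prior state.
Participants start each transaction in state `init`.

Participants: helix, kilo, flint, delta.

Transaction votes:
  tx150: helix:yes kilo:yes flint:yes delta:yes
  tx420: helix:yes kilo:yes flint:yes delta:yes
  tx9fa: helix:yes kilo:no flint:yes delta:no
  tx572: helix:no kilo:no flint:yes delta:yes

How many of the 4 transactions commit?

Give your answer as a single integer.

tx150: all yes -> commit (commits=1)
tx420: all yes -> commit (commits=2)
tx9fa: no from kilo, delta -> abort (commits=2)
tx572: no from helix, kilo -> abort (commits=2)

Answer: 2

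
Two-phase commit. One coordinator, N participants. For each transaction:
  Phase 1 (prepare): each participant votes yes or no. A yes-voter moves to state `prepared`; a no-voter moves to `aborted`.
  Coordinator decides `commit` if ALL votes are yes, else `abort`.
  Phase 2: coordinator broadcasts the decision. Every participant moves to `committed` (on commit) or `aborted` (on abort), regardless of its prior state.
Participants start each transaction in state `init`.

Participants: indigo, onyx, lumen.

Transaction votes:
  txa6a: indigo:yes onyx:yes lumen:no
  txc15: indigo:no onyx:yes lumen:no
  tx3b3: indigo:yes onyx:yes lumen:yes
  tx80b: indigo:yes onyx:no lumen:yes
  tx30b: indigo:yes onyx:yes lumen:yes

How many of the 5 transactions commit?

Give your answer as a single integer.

txa6a: no from lumen -> abort (commits=0)
txc15: no from indigo, lumen -> abort (commits=0)
tx3b3: all yes -> commit (commits=1)
tx80b: no from onyx -> abort (commits=1)
tx30b: all yes -> commit (commits=2)

Answer: 2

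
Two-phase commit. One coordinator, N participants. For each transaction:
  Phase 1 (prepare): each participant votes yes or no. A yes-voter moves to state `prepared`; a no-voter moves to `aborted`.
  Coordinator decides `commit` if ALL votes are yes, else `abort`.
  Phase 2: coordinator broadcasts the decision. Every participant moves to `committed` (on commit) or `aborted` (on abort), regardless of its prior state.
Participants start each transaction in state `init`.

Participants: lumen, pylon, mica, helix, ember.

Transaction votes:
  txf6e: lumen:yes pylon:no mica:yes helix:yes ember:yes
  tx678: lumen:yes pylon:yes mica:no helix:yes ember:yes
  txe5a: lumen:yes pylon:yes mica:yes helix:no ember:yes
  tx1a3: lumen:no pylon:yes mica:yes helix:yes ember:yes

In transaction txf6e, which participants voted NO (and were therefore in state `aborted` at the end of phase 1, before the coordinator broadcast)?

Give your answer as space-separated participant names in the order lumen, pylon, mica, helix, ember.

Answer: pylon

Derivation:
Txn txf6e phase 1: lumen yes -> prepared; pylon no -> aborted; mica yes -> prepared; helix yes -> prepared; ember yes -> prepared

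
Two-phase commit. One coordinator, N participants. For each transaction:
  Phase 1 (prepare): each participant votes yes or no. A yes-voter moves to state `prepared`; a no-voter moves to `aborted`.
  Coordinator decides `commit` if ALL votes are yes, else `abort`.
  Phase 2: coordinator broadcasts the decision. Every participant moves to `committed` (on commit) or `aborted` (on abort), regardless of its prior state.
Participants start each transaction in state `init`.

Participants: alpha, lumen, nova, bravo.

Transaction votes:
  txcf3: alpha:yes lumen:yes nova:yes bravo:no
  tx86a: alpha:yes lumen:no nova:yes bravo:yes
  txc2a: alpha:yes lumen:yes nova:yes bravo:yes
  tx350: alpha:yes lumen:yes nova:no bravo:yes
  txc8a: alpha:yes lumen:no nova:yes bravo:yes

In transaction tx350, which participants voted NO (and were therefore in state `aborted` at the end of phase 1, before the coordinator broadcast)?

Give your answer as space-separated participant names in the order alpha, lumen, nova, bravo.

Txn tx350 phase 1: alpha yes -> prepared; lumen yes -> prepared; nova no -> aborted; bravo yes -> prepared

Answer: nova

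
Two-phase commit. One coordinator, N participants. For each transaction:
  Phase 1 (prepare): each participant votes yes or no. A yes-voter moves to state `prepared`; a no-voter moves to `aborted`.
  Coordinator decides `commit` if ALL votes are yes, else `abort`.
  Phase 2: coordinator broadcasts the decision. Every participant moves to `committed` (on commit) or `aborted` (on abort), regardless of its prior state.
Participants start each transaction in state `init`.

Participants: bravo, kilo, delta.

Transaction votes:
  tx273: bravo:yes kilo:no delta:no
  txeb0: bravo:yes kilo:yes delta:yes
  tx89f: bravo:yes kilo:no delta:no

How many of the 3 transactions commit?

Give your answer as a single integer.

Answer: 1

Derivation:
tx273: no from kilo, delta -> abort (commits=0)
txeb0: all yes -> commit (commits=1)
tx89f: no from kilo, delta -> abort (commits=1)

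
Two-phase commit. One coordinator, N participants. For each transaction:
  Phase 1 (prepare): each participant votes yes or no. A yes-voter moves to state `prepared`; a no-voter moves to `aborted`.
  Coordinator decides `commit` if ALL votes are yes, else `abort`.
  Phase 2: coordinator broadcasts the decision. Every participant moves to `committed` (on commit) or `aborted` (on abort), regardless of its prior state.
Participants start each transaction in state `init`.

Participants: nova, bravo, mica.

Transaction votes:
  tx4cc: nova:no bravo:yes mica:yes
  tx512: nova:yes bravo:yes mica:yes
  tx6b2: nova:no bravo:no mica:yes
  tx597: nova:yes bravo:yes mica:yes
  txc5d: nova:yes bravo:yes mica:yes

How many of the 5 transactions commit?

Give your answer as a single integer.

Answer: 3

Derivation:
tx4cc: no from nova -> abort (commits=0)
tx512: all yes -> commit (commits=1)
tx6b2: no from nova, bravo -> abort (commits=1)
tx597: all yes -> commit (commits=2)
txc5d: all yes -> commit (commits=3)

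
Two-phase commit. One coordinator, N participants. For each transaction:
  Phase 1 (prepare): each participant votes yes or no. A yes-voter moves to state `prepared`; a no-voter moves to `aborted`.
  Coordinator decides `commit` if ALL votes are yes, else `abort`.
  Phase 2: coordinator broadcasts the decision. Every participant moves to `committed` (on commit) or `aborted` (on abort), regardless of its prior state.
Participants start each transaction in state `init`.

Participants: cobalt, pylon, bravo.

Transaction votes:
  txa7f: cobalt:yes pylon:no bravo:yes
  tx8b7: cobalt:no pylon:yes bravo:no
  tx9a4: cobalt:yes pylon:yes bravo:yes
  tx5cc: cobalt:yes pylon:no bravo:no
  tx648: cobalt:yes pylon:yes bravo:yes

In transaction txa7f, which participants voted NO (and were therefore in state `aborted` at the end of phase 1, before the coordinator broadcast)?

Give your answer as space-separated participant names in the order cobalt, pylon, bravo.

Answer: pylon

Derivation:
Txn txa7f phase 1: cobalt yes -> prepared; pylon no -> aborted; bravo yes -> prepared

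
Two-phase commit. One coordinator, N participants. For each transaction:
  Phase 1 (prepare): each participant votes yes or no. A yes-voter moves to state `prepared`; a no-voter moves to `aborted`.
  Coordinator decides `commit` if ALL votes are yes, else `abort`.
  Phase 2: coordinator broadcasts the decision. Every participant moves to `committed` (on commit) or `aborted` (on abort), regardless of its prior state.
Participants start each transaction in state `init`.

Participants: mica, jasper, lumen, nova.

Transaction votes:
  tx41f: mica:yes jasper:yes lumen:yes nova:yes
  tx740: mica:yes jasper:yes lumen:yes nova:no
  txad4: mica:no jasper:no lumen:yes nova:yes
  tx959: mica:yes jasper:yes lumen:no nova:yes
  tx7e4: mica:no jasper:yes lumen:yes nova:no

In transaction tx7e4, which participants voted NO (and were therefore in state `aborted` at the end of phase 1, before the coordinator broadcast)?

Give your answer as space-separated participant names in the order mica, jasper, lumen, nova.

Answer: mica nova

Derivation:
Txn tx7e4 phase 1: mica no -> aborted; jasper yes -> prepared; lumen yes -> prepared; nova no -> aborted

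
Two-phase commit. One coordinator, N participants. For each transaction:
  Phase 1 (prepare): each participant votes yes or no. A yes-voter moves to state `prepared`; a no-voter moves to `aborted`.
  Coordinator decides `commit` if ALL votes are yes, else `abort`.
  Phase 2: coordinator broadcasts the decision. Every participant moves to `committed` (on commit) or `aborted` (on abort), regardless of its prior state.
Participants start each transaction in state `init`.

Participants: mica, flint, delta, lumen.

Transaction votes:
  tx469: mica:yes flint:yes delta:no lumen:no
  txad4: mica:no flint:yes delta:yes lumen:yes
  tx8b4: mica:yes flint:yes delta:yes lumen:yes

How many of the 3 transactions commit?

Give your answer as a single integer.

Answer: 1

Derivation:
tx469: no from delta, lumen -> abort (commits=0)
txad4: no from mica -> abort (commits=0)
tx8b4: all yes -> commit (commits=1)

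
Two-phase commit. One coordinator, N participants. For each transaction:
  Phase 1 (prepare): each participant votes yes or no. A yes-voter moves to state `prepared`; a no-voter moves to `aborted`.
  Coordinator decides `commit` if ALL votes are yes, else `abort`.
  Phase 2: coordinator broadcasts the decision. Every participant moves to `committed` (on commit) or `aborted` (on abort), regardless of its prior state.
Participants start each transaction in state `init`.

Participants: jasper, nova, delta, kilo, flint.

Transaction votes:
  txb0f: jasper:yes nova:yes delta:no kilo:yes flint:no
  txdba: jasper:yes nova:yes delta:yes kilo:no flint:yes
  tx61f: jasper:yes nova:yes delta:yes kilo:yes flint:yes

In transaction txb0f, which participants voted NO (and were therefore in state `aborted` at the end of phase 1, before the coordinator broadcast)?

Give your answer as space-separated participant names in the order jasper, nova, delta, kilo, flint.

Answer: delta flint

Derivation:
Txn txb0f phase 1: jasper yes -> prepared; nova yes -> prepared; delta no -> aborted; kilo yes -> prepared; flint no -> aborted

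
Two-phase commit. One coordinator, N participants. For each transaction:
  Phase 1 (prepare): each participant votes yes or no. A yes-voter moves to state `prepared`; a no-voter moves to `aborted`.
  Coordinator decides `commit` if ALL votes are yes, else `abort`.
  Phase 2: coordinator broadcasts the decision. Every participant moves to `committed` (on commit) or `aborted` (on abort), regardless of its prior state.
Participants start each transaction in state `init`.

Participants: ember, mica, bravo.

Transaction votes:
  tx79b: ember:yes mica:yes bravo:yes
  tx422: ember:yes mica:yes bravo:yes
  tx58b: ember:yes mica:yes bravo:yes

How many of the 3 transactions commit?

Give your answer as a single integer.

tx79b: all yes -> commit (commits=1)
tx422: all yes -> commit (commits=2)
tx58b: all yes -> commit (commits=3)

Answer: 3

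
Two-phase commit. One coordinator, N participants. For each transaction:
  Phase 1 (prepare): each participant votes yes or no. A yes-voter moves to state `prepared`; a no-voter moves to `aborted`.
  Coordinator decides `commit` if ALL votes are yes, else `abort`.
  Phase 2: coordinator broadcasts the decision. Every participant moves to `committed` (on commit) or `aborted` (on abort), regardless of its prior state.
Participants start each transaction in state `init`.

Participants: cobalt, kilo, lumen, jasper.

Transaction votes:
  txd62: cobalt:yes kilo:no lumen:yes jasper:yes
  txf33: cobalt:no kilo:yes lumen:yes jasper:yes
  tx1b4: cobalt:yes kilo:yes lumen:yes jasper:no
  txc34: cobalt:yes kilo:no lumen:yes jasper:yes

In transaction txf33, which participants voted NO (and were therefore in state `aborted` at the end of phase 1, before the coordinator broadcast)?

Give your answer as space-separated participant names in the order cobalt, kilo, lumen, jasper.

Txn txf33 phase 1: cobalt no -> aborted; kilo yes -> prepared; lumen yes -> prepared; jasper yes -> prepared

Answer: cobalt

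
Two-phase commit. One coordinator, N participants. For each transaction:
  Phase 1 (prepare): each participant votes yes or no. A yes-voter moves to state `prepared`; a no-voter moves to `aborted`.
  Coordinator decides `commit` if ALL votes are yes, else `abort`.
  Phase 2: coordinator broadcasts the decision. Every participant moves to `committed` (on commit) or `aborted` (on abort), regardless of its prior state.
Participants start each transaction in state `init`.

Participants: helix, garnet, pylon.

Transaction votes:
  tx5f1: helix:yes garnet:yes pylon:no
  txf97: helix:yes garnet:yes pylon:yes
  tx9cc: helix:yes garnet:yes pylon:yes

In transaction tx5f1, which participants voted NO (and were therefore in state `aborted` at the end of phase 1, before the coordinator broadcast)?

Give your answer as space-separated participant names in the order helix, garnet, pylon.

Answer: pylon

Derivation:
Txn tx5f1 phase 1: helix yes -> prepared; garnet yes -> prepared; pylon no -> aborted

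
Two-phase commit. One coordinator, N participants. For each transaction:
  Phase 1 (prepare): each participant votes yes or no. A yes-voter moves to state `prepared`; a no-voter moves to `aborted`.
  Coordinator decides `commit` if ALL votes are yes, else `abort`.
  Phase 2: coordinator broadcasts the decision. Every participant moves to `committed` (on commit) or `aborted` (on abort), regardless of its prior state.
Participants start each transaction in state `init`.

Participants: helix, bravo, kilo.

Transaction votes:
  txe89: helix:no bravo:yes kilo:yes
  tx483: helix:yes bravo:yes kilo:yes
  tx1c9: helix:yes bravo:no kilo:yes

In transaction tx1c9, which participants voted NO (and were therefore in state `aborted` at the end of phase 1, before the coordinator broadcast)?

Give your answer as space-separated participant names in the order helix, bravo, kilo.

Txn tx1c9 phase 1: helix yes -> prepared; bravo no -> aborted; kilo yes -> prepared

Answer: bravo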